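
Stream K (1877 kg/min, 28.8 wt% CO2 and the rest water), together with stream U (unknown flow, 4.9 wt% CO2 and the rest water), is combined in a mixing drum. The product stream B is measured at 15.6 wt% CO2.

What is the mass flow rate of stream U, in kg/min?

Let U be the unknown flow. Total out = 1877 + U.
CO2 balance: 540.58 + 0.049·U = 0.156·(1877 + U)
(0.049 − 0.156)·U = 0.156×1877 − 540.58 = -247.76
U = -247.76 / -0.107 = 2315.6 kg/min

2316 kg/min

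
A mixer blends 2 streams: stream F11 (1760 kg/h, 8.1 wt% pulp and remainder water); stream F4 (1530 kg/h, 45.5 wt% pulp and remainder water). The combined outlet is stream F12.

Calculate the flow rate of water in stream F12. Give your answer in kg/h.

water out = water in = 1760×0.919 + 1530×0.545 = 2451.3 kg/h.

2451 kg/h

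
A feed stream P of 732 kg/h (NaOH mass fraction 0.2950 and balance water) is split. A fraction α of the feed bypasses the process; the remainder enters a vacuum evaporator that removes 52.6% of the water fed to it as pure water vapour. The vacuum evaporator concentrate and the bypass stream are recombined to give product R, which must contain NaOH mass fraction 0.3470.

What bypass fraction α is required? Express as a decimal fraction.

0.596

All 732×0.295 = 215.94 kg/h of NaOH reaches R, so R = 215.94/0.347 = 622.31 kg/h and vapour = 109.69 kg/h.
The evaporator receives (1−α)·732 of feed at 0.705 water and removes 0.526 of that water:
0.526×0.705×(1−α)×732 = 109.69
(1−α) = 109.69/271.45 = 0.4041;  α = 0.5959.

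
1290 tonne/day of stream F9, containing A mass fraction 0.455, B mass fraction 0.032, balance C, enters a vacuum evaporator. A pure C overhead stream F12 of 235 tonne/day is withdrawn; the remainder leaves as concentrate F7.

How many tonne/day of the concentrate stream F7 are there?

1055 tonne/day

Concentrate = 1290 − 235 = 1055 tonne/day.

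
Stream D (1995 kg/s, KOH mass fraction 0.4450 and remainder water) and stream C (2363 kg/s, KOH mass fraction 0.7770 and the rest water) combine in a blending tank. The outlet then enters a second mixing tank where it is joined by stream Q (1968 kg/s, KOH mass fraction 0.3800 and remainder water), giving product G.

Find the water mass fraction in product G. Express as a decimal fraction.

0.4512

Overall, product flow = 6326 kg/s.
water in = 1995×0.555 + 2363×0.223 + 1968×0.620 = 2854.3 kg/s.
water fraction in G = 0.4512.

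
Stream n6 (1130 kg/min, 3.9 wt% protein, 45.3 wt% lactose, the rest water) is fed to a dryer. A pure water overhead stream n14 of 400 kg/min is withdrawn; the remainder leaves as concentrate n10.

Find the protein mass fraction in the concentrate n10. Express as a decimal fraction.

protein is not removed: 1130×0.039 = 44.07 kg/min of protein enters n10.
Concentrate = 1130 − 400 = 730 kg/min.
Mass fraction = 44.07/730 = 0.060.

0.060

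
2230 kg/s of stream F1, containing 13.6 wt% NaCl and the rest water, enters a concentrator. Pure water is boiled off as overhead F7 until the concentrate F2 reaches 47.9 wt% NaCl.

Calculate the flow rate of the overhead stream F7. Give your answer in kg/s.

1597 kg/s

NaCl is conserved: 2230×0.136 = 303.28 kg/s all reports to the concentrate.
Concentrate = 303.28/(target fraction) = 633.15 kg/s.
Overhead = 2230 − 633.15 = 1596.8 kg/s.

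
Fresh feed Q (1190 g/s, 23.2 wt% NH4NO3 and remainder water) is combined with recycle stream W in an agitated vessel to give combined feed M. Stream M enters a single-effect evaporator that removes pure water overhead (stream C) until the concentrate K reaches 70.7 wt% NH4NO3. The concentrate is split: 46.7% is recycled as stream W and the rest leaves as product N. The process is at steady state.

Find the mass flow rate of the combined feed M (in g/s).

Overall NH4NO3 balance (none leaves overhead): NH4NO3 in fresh feed = NH4NO3 in product, i.e. 1190×0.232 = (1−0.467)·K·0.707.
K = 276.08/(0.707×0.533) = 732.64 g/s.
Recycle W = 0.467×732.64 = 342.14 g/s.
Combined feed M = 1190 + 342.14 = 1532.1 g/s.

1532 g/s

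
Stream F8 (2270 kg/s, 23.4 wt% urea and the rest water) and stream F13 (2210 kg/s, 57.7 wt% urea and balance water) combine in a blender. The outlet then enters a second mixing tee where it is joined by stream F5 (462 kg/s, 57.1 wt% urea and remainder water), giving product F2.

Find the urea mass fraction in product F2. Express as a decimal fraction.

Overall, product flow = 4942 kg/s.
urea in = 2270×0.234 + 2210×0.577 + 462×0.571 = 2070.2 kg/s.
urea fraction in F2 = 0.419.

0.419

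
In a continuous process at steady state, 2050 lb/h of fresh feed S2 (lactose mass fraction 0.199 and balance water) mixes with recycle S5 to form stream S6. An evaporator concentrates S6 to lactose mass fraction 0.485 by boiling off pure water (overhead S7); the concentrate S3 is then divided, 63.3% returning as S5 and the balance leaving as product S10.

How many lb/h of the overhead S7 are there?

Overall lactose balance (none leaves overhead): lactose in fresh feed = lactose in product, i.e. 2050×0.199 = (1−0.633)·S3·0.485.
S3 = 407.95/(0.485×0.367) = 2291.9 lb/h.
Recycle S5 = 0.633×2291.9 = 1450.8 lb/h.
Combined feed S6 = 2050 + 1450.8 = 3500.8 lb/h.
Overhead S7 = S6 − S3 = 3500.8 − 2291.9 = 1208.9 lb/h.

1209 lb/h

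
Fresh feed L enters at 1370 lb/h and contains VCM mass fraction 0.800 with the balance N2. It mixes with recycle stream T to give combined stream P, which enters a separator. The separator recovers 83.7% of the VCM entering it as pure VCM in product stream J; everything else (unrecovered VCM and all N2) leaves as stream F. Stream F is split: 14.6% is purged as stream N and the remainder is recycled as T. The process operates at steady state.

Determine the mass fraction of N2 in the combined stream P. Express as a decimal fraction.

0.596

N2 enters only via L and leaves only via the purge: 1370×0.200 = 0.146×(N2 in F), and the separator passes all N2, so N2 in P = N2 in F = 1876.7 lb/h.
VCM in P: m_A = 1370×0.800 + (1−0.146)·(1−0.837)·m_A, so m_A = 1096/0.8608 = 1273.2 lb/h.
P = 1273.2 + 1876.7 = 3149.9 lb/h.
N2 fraction in P = 1876.7/3149.9 = 0.596.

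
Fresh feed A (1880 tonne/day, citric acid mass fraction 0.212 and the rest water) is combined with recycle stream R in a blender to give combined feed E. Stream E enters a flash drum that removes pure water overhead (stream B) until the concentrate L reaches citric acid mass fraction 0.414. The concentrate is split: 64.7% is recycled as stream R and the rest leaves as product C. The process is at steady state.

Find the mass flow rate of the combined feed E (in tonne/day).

Overall citric acid balance (none leaves overhead): citric acid in fresh feed = citric acid in product, i.e. 1880×0.212 = (1−0.647)·L·0.414.
L = 398.56/(0.414×0.353) = 2727.2 tonne/day.
Recycle R = 0.647×2727.2 = 1764.5 tonne/day.
Combined feed E = 1880 + 1764.5 = 3644.5 tonne/day.

3645 tonne/day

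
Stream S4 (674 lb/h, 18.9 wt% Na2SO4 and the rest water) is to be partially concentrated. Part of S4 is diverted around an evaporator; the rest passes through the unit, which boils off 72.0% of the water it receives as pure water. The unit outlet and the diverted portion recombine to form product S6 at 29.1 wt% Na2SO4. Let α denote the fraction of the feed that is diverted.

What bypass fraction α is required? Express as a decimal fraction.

All 674×0.189 = 127.39 lb/h of Na2SO4 reaches S6, so S6 = 127.39/0.291 = 437.75 lb/h and vapour = 236.25 lb/h.
The evaporator receives (1−α)·674 of feed at 0.811 water and removes 0.720 of that water:
0.720×0.811×(1−α)×674 = 236.25
(1−α) = 236.25/393.56 = 0.6003;  α = 0.3997.

0.400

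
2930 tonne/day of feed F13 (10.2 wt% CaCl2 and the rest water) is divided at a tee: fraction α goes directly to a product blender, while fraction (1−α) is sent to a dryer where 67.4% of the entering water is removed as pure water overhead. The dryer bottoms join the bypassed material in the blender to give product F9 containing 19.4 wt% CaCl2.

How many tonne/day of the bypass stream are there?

All 2930×0.102 = 298.86 tonne/day of CaCl2 reaches F9, so F9 = 298.86/0.194 = 1540.5 tonne/day and vapour = 1389.5 tonne/day.
The evaporator receives (1−α)·2930 of feed at 0.898 water and removes 0.674 of that water:
0.674×0.898×(1−α)×2930 = 1389.5
(1−α) = 1389.5/1773.4 = 0.7835;  α = 0.2165.
Bypass flow = 0.2165×2930 = 634.29 tonne/day.

634.3 tonne/day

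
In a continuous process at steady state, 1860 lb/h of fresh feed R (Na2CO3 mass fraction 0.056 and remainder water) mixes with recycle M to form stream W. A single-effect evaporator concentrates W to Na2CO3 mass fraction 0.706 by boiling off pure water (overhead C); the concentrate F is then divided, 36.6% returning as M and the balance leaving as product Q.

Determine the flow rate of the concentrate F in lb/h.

Overall Na2CO3 balance (none leaves overhead): Na2CO3 in fresh feed = Na2CO3 in product, i.e. 1860×0.056 = (1−0.366)·F·0.706.
F = 104.16/(0.706×0.634) = 232.71 lb/h.

232.7 lb/h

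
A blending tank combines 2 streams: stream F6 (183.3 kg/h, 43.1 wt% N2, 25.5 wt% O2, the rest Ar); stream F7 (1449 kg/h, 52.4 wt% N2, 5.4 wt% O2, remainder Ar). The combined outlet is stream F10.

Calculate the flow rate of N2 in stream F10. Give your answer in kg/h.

838.3 kg/h

N2 out = N2 in = 183.3×0.431 + 1449×0.524 = 838.28 kg/h.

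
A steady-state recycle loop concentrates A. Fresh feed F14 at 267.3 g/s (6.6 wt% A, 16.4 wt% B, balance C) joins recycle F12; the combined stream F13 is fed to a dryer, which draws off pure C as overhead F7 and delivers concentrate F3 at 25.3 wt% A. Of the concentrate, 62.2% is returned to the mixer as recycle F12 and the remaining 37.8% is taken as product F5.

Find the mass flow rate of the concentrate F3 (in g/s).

Overall A balance (none leaves overhead): A in fresh feed = A in product, i.e. 267.3×0.066 = (1−0.622)·F3·0.253.
F3 = 17.642/(0.253×0.378) = 184.47 g/s.

184.5 g/s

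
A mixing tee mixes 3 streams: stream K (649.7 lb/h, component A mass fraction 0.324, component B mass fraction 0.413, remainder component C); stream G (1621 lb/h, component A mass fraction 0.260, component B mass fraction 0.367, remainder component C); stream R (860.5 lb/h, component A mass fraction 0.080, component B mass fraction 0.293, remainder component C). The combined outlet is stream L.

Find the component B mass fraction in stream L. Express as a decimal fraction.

Total flow out = 649.7 + 1621 + 860.5 = 3131.2 lb/h.
component B in = 649.7×0.413 + 1621×0.367 + 860.5×0.293 = 1115.4 lb/h.
component B mass fraction in L = 1115.4/3131.2 = 0.356.

0.356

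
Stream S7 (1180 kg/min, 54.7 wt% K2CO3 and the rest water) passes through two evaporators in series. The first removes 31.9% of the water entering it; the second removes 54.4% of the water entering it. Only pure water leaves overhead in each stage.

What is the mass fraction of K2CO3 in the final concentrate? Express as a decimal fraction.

water in feed = 1180×0.453 = 534.54 kg/min.
After stage 1: water left = (1−0.319)×534.54 = 364.02; stream total = 1009.5 kg/min.
After stage 2: water left = (1−0.544)×364.02 = 165.99; final concentrate = 811.45 kg/min.
K2CO3 fraction = 645.46/811.45 = 0.795.

0.795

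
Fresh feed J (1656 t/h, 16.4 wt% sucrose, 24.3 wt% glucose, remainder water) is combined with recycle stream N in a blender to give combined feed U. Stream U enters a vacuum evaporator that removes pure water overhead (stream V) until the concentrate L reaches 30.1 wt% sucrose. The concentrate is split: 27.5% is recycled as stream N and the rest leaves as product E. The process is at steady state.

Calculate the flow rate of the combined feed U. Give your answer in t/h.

1998 t/h

Overall sucrose balance (none leaves overhead): sucrose in fresh feed = sucrose in product, i.e. 1656×0.164 = (1−0.275)·L·0.301.
L = 271.58/(0.301×0.725) = 1244.5 t/h.
Recycle N = 0.275×1244.5 = 342.24 t/h.
Combined feed U = 1656 + 342.24 = 1998.2 t/h.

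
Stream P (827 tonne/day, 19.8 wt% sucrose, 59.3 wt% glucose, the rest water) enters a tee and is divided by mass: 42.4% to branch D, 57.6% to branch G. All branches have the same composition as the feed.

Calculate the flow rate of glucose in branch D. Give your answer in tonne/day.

Branch D total = 0.424×827 = 350.65 tonne/day.
glucose in D = 0.593×350.65 = 207.93 tonne/day.

207.9 tonne/day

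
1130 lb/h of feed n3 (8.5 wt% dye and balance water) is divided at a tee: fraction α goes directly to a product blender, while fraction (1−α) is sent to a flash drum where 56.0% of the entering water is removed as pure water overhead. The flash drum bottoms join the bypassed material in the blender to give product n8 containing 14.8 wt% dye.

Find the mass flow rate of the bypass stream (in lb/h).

All 1130×0.085 = 96.05 lb/h of dye reaches n8, so n8 = 96.05/0.148 = 648.99 lb/h and vapour = 481.01 lb/h.
The evaporator receives (1−α)·1130 of feed at 0.915 water and removes 0.560 of that water:
0.560×0.915×(1−α)×1130 = 481.01
(1−α) = 481.01/579.01 = 0.8307;  α = 0.1693.
Bypass flow = 0.1693×1130 = 191.25 lb/h.

191.3 lb/h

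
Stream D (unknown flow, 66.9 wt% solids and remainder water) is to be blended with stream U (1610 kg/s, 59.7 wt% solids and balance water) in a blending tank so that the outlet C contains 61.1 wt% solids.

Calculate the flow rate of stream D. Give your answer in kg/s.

Let D be the unknown flow. Total out = 1610 + D.
solids balance: 961.17 + 0.669·D = 0.611·(1610 + D)
(0.669 − 0.611)·D = 0.611×1610 − 961.17 = 22.54
D = 22.54 / 0.058 = 388.62 kg/s

388.6 kg/s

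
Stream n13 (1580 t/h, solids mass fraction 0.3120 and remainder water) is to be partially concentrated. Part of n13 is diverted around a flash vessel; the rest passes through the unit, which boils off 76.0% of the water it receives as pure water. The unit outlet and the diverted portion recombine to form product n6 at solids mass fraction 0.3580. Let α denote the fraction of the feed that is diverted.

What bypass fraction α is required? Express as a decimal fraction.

0.754

All 1580×0.312 = 492.96 t/h of solids reaches n6, so n6 = 492.96/0.358 = 1377 t/h and vapour = 203.02 t/h.
The evaporator receives (1−α)·1580 of feed at 0.688 water and removes 0.760 of that water:
0.760×0.688×(1−α)×1580 = 203.02
(1−α) = 203.02/826.15 = 0.2457;  α = 0.7543.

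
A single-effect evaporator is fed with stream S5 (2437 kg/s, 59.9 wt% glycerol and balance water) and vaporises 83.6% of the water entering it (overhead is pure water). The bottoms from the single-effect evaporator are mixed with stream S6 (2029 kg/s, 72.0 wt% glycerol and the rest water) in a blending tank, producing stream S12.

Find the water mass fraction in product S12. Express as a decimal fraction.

Vapour removed = 0.836×0.401×2437 = 816.97 kg/s; concentrate = 1620 kg/s.
water reaching the mixer = 160.27 (from concentrate) + 2029×0.280 = 728.39 kg/s.
Product flow = 1620 + 2029 = 3649 kg/s; water fraction = 0.200.

0.200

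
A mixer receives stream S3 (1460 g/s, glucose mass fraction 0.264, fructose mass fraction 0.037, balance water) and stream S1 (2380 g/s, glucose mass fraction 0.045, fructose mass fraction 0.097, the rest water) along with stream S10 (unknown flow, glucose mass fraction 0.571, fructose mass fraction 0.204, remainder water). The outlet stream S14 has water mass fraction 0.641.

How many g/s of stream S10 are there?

1445 g/s

Let S10 be the unknown flow. Total out = 3840 + S10.
water balance: 3062.6 + 0.225·S10 = 0.641·(3840 + S10)
(0.225 − 0.641)·S10 = 0.641×3840 − 3062.6 = -601.14
S10 = -601.14 / -0.416 = 1445 g/s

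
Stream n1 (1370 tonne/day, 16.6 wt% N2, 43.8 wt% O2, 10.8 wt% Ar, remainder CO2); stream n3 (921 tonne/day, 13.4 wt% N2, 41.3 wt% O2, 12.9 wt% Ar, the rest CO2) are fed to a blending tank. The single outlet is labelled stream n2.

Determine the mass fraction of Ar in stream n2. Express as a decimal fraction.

0.116

Total flow out = 1370 + 921 = 2291 tonne/day.
Ar in = 1370×0.108 + 921×0.129 = 266.77 tonne/day.
Ar mass fraction in n2 = 266.77/2291 = 0.116.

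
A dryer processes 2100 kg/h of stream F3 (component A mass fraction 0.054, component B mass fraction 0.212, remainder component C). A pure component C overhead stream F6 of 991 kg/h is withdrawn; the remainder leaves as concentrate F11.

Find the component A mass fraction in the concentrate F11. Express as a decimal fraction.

0.102

component A is not removed: 2100×0.054 = 113.4 kg/h of component A enters F11.
Concentrate = 2100 − 991 = 1109 kg/h.
Mass fraction = 113.4/1109 = 0.102.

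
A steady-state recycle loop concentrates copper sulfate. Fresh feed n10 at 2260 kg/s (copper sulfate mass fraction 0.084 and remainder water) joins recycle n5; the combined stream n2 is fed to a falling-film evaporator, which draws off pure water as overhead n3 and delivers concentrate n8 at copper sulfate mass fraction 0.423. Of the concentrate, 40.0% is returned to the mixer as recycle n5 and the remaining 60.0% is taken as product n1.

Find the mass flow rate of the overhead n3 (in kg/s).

1811 kg/s

Overall copper sulfate balance (none leaves overhead): copper sulfate in fresh feed = copper sulfate in product, i.e. 2260×0.084 = (1−0.400)·n8·0.423.
n8 = 189.84/(0.423×0.600) = 747.99 kg/s.
Recycle n5 = 0.400×747.99 = 299.2 kg/s.
Combined feed n2 = 2260 + 299.2 = 2559.2 kg/s.
Overhead n3 = n2 − n8 = 2559.2 − 747.99 = 1811.2 kg/s.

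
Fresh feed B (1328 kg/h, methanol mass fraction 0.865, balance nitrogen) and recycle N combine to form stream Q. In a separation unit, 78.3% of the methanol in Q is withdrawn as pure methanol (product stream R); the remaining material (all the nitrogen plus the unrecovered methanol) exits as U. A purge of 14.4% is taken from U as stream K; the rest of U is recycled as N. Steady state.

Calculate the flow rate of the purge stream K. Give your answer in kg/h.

nitrogen enters only via B and leaves only via the purge: 1328×0.135 = 0.144×(nitrogen in U), and the separation unit passes all nitrogen, so nitrogen in Q = nitrogen in U = 1245 kg/h.
methanol in Q: m_A = 1328×0.865 + (1−0.144)·(1−0.783)·m_A, so m_A = 1148.7/0.8142 = 1410.8 kg/h.
U = (1−0.783)×1410.8 + 1245 = 1551.1 kg/h.
Purge K = 0.144×1551.1 = 223.36 kg/h.

223.4 kg/h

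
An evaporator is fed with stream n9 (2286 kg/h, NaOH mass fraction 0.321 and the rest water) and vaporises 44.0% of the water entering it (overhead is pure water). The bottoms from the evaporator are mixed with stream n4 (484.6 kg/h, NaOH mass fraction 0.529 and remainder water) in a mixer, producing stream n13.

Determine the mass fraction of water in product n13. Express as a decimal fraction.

0.526

Vapour removed = 0.440×0.679×2286 = 682.97 kg/h; concentrate = 1603 kg/h.
water reaching the mixer = 869.23 (from concentrate) + 484.6×0.471 = 1097.5 kg/h.
Product flow = 1603 + 484.6 = 2087.6 kg/h; water fraction = 0.526.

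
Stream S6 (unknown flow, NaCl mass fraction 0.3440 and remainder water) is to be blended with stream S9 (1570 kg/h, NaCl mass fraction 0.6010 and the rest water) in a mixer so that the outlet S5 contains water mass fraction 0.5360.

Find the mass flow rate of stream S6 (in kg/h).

Let S6 be the unknown flow. Total out = 1570 + S6.
water balance: 626.43 + 0.656·S6 = 0.536·(1570 + S6)
(0.656 − 0.536)·S6 = 0.536×1570 − 626.43 = 215.09
S6 = 215.09 / 0.120 = 1792.4 kg/h

1792 kg/h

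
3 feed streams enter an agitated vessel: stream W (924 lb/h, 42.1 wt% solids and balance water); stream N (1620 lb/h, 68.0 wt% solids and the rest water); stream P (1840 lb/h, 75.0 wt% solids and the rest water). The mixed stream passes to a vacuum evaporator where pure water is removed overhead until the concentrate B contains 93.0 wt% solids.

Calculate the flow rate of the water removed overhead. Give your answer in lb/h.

solids entering = 924×0.421 + 1620×0.680 + 1840×0.750 = 2870.6 lb/h.
All solids reports to B, so B = 2870.6/0.930 = 3086.7 lb/h.
Total feed = 4384 lb/h; overhead = 4384 − 3086.7 = 1297.3 lb/h.

1297 lb/h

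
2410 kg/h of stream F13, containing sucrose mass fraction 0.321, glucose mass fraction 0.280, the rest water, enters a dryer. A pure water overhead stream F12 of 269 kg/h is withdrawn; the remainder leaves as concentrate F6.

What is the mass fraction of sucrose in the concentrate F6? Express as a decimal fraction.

sucrose is not removed: 2410×0.321 = 773.61 kg/h of sucrose enters F6.
Concentrate = 2410 − 269 = 2141 kg/h.
Mass fraction = 773.61/2141 = 0.361.

0.361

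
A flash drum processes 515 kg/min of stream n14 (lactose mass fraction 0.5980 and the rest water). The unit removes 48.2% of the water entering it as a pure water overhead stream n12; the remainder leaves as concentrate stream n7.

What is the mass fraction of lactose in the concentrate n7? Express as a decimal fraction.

0.7417

lactose is not removed: 515×0.598 = 307.97 kg/min of lactose enters n7.
water entering = 515×0.402 = 207.03 kg/min; overhead removed = 0.482×207.03 = 99.788 kg/min.
Concentrate = 515 − 99.788 = 415.21 kg/min.
Mass fraction = 307.97/415.21 = 0.7417.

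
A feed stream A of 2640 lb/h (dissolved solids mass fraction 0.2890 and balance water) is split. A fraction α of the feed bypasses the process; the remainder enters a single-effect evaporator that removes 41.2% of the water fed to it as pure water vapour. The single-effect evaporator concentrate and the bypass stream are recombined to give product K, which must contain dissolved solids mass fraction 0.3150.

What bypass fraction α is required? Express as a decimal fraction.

0.718

All 2640×0.289 = 762.96 lb/h of dissolved solids reaches K, so K = 762.96/0.315 = 2422.1 lb/h and vapour = 217.9 lb/h.
The evaporator receives (1−α)·2640 of feed at 0.711 water and removes 0.412 of that water:
0.412×0.711×(1−α)×2640 = 217.9
(1−α) = 217.9/773.34 = 0.2818;  α = 0.7182.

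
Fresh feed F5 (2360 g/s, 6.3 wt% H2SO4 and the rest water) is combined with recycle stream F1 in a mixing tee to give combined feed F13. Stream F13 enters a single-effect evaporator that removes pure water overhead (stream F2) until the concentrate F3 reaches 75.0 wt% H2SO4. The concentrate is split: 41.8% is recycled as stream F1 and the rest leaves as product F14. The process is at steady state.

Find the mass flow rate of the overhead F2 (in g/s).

2162 g/s

Overall H2SO4 balance (none leaves overhead): H2SO4 in fresh feed = H2SO4 in product, i.e. 2360×0.063 = (1−0.418)·F3·0.750.
F3 = 148.68/(0.750×0.582) = 340.62 g/s.
Recycle F1 = 0.418×340.62 = 142.38 g/s.
Combined feed F13 = 2360 + 142.38 = 2502.4 g/s.
Overhead F2 = F13 − F3 = 2502.4 − 340.62 = 2161.8 g/s.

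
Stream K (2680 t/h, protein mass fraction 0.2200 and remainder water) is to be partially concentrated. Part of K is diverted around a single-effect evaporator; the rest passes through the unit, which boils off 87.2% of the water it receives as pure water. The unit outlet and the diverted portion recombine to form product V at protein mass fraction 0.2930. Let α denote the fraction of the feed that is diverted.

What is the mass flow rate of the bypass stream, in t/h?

1698 t/h

All 2680×0.220 = 589.6 t/h of protein reaches V, so V = 589.6/0.293 = 2012.3 t/h and vapour = 667.71 t/h.
The evaporator receives (1−α)·2680 of feed at 0.780 water and removes 0.872 of that water:
0.872×0.780×(1−α)×2680 = 667.71
(1−α) = 667.71/1822.8 = 0.3663;  α = 0.6337.
Bypass flow = 0.6337×2680 = 1698.3 t/h.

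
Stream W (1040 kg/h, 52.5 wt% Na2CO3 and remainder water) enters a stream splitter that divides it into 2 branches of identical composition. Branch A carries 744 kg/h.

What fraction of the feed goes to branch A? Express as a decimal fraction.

0.715

Fraction to A = 744/1040 = 0.7154.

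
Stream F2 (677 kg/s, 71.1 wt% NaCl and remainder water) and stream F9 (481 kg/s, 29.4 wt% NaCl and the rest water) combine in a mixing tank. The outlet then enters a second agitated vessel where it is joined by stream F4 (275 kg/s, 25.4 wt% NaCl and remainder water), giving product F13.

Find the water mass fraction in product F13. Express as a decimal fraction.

Overall, product flow = 1433 kg/s.
water in = 677×0.289 + 481×0.706 + 275×0.746 = 740.39 kg/s.
water fraction in F13 = 0.517.

0.517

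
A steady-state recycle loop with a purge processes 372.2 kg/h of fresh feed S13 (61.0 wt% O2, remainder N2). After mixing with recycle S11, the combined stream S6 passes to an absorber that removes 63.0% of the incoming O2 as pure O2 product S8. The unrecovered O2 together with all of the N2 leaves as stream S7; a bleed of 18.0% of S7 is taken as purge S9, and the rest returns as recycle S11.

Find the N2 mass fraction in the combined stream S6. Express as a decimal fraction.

N2 enters only via S13 and leaves only via the purge: 372.2×0.390 = 0.180×(N2 in S7), and the absorber passes all N2, so N2 in S6 = N2 in S7 = 806.43 kg/h.
O2 in S6: m_A = 372.2×0.610 + (1−0.180)·(1−0.630)·m_A, so m_A = 227.04/0.6966 = 325.93 kg/h.
S6 = 325.93 + 806.43 = 1132.4 kg/h.
N2 fraction in S6 = 806.43/1132.4 = 0.712.

0.712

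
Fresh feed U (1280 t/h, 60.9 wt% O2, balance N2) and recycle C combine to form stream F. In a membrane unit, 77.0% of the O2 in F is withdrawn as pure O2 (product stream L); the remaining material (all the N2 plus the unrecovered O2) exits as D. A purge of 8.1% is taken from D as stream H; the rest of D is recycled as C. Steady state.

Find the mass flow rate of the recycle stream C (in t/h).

5887 t/h

N2 enters only via U and leaves only via the purge: 1280×0.391 = 0.081×(N2 in D), and the membrane unit passes all N2, so N2 in F = N2 in D = 6178.8 t/h.
O2 in F: m_A = 1280×0.609 + (1−0.081)·(1−0.770)·m_A, so m_A = 779.52/0.7886 = 988.45 t/h.
D = (1−0.770)×988.45 + 6178.8 = 6406.1 t/h.
Recycle C = (1−0.081)×6406.1 = 5887.2 t/h.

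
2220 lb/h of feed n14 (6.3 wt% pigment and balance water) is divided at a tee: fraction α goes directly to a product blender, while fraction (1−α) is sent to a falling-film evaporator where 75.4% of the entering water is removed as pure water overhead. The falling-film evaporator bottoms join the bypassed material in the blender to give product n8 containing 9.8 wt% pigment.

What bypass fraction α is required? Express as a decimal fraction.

0.494

All 2220×0.063 = 139.86 lb/h of pigment reaches n8, so n8 = 139.86/0.098 = 1427.1 lb/h and vapour = 792.86 lb/h.
The evaporator receives (1−α)·2220 of feed at 0.937 water and removes 0.754 of that water:
0.754×0.937×(1−α)×2220 = 792.86
(1−α) = 792.86/1568.4 = 0.5055;  α = 0.4945.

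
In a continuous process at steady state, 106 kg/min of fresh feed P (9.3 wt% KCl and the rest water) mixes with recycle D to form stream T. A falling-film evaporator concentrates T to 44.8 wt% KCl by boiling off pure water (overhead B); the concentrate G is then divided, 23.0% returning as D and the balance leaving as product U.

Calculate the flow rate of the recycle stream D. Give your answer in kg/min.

Overall KCl balance (none leaves overhead): KCl in fresh feed = KCl in product, i.e. 106×0.093 = (1−0.230)·G·0.448.
G = 9.858/(0.448×0.770) = 28.577 kg/min.
Recycle D = 0.230×28.577 = 6.5728 kg/min.

6.573 kg/min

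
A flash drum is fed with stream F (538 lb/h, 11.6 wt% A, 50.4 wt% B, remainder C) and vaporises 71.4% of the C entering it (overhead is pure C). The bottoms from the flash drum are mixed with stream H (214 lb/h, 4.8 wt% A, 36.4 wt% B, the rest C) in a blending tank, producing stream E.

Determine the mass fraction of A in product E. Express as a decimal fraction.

0.1199

Vapour removed = 0.714×0.380×538 = 145.97 lb/h; concentrate = 392.03 lb/h.
A reaching the mixer = 62.408 (from concentrate) + 214×0.048 = 72.68 lb/h.
Product flow = 392.03 + 214 = 606.03 lb/h; A fraction = 0.1199.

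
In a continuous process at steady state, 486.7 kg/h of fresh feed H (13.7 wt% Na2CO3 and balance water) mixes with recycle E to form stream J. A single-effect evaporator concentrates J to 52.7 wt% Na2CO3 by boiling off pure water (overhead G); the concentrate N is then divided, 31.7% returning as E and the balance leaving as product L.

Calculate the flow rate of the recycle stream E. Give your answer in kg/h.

Overall Na2CO3 balance (none leaves overhead): Na2CO3 in fresh feed = Na2CO3 in product, i.e. 486.7×0.137 = (1−0.317)·N·0.527.
N = 66.678/(0.527×0.683) = 185.25 kg/h.
Recycle E = 0.317×185.25 = 58.723 kg/h.

58.72 kg/h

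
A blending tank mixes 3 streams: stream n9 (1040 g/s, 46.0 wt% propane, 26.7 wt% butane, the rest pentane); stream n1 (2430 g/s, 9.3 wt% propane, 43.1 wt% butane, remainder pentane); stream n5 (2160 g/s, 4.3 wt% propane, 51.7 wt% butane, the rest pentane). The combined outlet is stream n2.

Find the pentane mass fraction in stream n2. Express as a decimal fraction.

0.425

Total flow out = 1040 + 2430 + 2160 = 5630 g/s.
pentane in = 1040×0.273 + 2430×0.476 + 2160×0.440 = 2391 g/s.
pentane mass fraction in n2 = 2391/5630 = 0.425.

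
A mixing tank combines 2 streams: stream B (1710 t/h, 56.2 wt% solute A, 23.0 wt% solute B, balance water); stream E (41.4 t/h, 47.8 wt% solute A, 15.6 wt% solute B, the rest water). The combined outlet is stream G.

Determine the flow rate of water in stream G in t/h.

370.8 t/h

water out = water in = 1710×0.208 + 41.4×0.366 = 370.83 t/h.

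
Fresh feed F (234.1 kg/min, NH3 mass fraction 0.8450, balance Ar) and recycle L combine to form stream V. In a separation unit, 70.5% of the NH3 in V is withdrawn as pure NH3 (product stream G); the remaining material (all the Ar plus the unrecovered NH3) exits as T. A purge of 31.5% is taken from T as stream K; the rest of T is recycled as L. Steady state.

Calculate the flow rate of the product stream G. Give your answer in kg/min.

174.8 kg/min

NH3 in V: m_A = 234.1×0.845 + (1−0.315)·(1−0.705)·m_A, so m_A = 197.81/0.7979 = 247.91 kg/min.
Product G = 0.705×247.91 = 174.78 kg/min.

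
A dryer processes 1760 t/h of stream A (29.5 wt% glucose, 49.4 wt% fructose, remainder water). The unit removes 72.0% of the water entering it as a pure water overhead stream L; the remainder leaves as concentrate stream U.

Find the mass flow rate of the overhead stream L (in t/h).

water entering = 1760×0.211 = 371.36 t/h; overhead removed = 0.720×371.36 = 267.38 t/h.

267.4 t/h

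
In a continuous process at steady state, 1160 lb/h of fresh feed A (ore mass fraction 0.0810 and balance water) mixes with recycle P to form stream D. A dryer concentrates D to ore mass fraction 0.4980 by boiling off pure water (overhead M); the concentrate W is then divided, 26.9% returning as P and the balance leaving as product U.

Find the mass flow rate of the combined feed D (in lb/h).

1229 lb/h

Overall ore balance (none leaves overhead): ore in fresh feed = ore in product, i.e. 1160×0.081 = (1−0.269)·W·0.498.
W = 93.96/(0.498×0.731) = 258.1 lb/h.
Recycle P = 0.269×258.1 = 69.43 lb/h.
Combined feed D = 1160 + 69.43 = 1229.4 lb/h.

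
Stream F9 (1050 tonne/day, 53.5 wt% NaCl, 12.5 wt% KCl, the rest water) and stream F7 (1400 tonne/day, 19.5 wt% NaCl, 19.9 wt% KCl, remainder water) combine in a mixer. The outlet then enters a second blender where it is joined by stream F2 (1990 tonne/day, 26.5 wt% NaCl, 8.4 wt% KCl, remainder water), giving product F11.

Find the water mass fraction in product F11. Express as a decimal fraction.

0.5633

Overall, product flow = 4440 tonne/day.
water in = 1050×0.340 + 1400×0.606 + 1990×0.651 = 2500.9 tonne/day.
water fraction in F11 = 0.5633.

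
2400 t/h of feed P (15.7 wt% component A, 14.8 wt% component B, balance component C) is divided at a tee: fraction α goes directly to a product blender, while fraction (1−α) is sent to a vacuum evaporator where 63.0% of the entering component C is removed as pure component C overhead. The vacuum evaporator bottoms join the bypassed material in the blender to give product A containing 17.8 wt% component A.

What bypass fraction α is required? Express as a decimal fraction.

All 2400×0.157 = 376.8 t/h of component A reaches A, so A = 376.8/0.178 = 2116.9 t/h and vapour = 283.15 t/h.
The evaporator receives (1−α)·2400 of feed at 0.695 component C and removes 0.630 of that component C:
0.630×0.695×(1−α)×2400 = 283.15
(1−α) = 283.15/1050.8 = 0.2694;  α = 0.7306.

0.731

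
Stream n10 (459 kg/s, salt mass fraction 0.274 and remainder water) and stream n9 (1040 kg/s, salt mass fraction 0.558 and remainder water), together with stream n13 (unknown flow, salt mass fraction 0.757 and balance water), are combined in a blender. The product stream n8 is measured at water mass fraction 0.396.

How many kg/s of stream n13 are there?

Let n13 be the unknown flow. Total out = 1499 + n13.
water balance: 792.91 + 0.243·n13 = 0.396·(1499 + n13)
(0.243 − 0.396)·n13 = 0.396×1499 − 792.91 = -199.31
n13 = -199.31 / -0.153 = 1302.7 kg/s

1303 kg/s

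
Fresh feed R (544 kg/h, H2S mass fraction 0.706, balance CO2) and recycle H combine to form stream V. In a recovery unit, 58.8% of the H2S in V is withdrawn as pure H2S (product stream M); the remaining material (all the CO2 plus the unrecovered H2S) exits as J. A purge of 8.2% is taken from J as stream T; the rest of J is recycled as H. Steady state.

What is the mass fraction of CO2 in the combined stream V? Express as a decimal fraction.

CO2 enters only via R and leaves only via the purge: 544×0.294 = 0.082×(CO2 in J), and the recovery unit passes all CO2, so CO2 in V = CO2 in J = 1950.4 kg/h.
H2S in V: m_A = 544×0.706 + (1−0.082)·(1−0.588)·m_A, so m_A = 384.06/0.6218 = 617.68 kg/h.
V = 617.68 + 1950.4 = 2568.1 kg/h.
CO2 fraction in V = 1950.4/2568.1 = 0.759.

0.759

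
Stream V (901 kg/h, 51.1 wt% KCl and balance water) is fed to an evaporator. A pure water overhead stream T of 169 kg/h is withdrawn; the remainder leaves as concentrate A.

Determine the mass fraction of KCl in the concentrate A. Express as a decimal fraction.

KCl is not removed: 901×0.511 = 460.41 kg/h of KCl enters A.
Concentrate = 901 − 169 = 732 kg/h.
Mass fraction = 460.41/732 = 0.6290.

0.6290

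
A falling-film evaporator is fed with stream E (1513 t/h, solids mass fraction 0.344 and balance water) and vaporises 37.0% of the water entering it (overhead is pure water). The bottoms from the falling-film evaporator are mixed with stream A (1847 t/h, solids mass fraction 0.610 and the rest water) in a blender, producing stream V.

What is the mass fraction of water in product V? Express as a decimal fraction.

0.450

Vapour removed = 0.370×0.656×1513 = 367.24 t/h; concentrate = 1145.8 t/h.
water reaching the mixer = 625.29 (from concentrate) + 1847×0.390 = 1345.6 t/h.
Product flow = 1145.8 + 1847 = 2992.8 t/h; water fraction = 0.450.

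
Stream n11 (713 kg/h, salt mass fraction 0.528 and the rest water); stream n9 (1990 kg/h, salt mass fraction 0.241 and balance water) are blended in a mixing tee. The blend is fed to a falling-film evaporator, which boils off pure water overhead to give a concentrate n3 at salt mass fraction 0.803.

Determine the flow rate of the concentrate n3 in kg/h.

1066 kg/h

salt entering = 713×0.528 + 1990×0.241 = 856.05 kg/h.
All salt reports to n3, so n3 = 856.05/0.803 = 1066.1 kg/h.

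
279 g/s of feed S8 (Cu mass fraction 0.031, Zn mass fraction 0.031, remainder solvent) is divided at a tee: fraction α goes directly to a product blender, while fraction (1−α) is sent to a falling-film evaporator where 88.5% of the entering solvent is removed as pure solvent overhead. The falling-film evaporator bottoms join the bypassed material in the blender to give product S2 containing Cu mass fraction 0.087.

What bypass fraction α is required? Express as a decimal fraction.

All 279×0.031 = 8.649 g/s of Cu reaches S2, so S2 = 8.649/0.087 = 99.414 g/s and vapour = 179.59 g/s.
The evaporator receives (1−α)·279 of feed at 0.938 solvent and removes 0.885 of that solvent:
0.885×0.938×(1−α)×279 = 179.59
(1−α) = 179.59/231.61 = 0.7754;  α = 0.2246.

0.225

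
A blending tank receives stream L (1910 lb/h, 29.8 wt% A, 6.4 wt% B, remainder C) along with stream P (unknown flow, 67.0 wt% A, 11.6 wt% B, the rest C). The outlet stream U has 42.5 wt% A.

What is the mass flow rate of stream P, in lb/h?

990.1 lb/h

Let P be the unknown flow. Total out = 1910 + P.
A balance: 569.18 + 0.670·P = 0.425·(1910 + P)
(0.670 − 0.425)·P = 0.425×1910 − 569.18 = 242.57
P = 242.57 / 0.245 = 990.08 lb/h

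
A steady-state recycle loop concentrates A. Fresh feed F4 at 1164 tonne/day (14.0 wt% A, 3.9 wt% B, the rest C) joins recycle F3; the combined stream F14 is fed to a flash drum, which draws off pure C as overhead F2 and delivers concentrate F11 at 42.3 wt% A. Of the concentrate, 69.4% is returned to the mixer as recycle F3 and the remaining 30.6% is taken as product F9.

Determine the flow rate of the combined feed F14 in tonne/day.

2038 tonne/day

Overall A balance (none leaves overhead): A in fresh feed = A in product, i.e. 1164×0.140 = (1−0.694)·F11·0.423.
F11 = 162.96/(0.423×0.306) = 1259 tonne/day.
Recycle F3 = 0.694×1259 = 873.73 tonne/day.
Combined feed F14 = 1164 + 873.73 = 2037.7 tonne/day.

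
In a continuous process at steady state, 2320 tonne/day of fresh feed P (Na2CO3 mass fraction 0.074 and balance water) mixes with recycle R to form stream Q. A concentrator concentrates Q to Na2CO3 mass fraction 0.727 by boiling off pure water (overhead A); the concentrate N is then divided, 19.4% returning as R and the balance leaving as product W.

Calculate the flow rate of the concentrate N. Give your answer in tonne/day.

293 tonne/day

Overall Na2CO3 balance (none leaves overhead): Na2CO3 in fresh feed = Na2CO3 in product, i.e. 2320×0.074 = (1−0.194)·N·0.727.
N = 171.68/(0.727×0.806) = 292.99 tonne/day.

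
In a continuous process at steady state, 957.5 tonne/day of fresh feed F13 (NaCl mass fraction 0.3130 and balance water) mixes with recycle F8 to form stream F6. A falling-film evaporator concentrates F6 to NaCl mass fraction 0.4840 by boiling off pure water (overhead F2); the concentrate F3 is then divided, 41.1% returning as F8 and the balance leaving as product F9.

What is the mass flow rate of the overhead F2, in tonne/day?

Overall NaCl balance (none leaves overhead): NaCl in fresh feed = NaCl in product, i.e. 957.5×0.313 = (1−0.411)·F3·0.484.
F3 = 299.7/(0.484×0.589) = 1051.3 tonne/day.
Recycle F8 = 0.411×1051.3 = 432.08 tonne/day.
Combined feed F6 = 957.5 + 432.08 = 1389.6 tonne/day.
Overhead F2 = F6 − F3 = 1389.6 − 1051.3 = 338.29 tonne/day.

338.3 tonne/day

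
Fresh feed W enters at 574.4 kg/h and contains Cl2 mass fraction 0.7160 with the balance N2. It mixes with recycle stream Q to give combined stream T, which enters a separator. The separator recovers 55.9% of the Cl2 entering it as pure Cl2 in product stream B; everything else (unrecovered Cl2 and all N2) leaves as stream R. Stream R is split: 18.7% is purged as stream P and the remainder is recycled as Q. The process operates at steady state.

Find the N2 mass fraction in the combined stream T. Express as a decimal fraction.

0.5764

N2 enters only via W and leaves only via the purge: 574.4×0.284 = 0.187×(N2 in R), and the separator passes all N2, so N2 in T = N2 in R = 872.35 kg/h.
Cl2 in T: m_A = 574.4×0.716 + (1−0.187)·(1−0.559)·m_A, so m_A = 411.27/0.6415 = 641.14 kg/h.
T = 641.14 + 872.35 = 1513.5 kg/h.
N2 fraction in T = 872.35/1513.5 = 0.5764.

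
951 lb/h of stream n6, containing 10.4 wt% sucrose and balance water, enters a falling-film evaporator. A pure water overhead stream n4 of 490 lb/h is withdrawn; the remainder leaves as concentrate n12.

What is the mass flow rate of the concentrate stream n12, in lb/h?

Concentrate = 951 − 490 = 461 lb/h.

461 lb/h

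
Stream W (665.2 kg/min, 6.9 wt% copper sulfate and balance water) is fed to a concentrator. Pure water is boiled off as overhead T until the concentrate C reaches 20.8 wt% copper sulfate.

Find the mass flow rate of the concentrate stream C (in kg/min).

220.7 kg/min

copper sulfate is conserved: 665.2×0.069 = 45.899 kg/min all reports to the concentrate.
Concentrate = 45.899/(target fraction) = 220.67 kg/min.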